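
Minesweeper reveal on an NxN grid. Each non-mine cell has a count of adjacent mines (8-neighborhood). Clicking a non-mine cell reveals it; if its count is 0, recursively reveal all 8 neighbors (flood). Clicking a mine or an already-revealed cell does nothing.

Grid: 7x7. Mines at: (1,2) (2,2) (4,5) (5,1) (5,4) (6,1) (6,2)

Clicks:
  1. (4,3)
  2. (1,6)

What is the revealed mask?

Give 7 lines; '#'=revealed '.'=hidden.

Answer: ...####
...####
...####
...####
...#...
.......
.......

Derivation:
Click 1 (4,3) count=1: revealed 1 new [(4,3)] -> total=1
Click 2 (1,6) count=0: revealed 16 new [(0,3) (0,4) (0,5) (0,6) (1,3) (1,4) (1,5) (1,6) (2,3) (2,4) (2,5) (2,6) (3,3) (3,4) (3,5) (3,6)] -> total=17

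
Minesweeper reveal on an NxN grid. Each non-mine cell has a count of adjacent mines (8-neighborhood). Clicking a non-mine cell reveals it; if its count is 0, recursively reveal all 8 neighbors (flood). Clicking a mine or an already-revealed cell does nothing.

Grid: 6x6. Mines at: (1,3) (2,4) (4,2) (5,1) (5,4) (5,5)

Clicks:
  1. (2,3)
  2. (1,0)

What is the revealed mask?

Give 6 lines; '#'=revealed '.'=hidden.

Click 1 (2,3) count=2: revealed 1 new [(2,3)] -> total=1
Click 2 (1,0) count=0: revealed 14 new [(0,0) (0,1) (0,2) (1,0) (1,1) (1,2) (2,0) (2,1) (2,2) (3,0) (3,1) (3,2) (4,0) (4,1)] -> total=15

Answer: ###...
###...
####..
###...
##....
......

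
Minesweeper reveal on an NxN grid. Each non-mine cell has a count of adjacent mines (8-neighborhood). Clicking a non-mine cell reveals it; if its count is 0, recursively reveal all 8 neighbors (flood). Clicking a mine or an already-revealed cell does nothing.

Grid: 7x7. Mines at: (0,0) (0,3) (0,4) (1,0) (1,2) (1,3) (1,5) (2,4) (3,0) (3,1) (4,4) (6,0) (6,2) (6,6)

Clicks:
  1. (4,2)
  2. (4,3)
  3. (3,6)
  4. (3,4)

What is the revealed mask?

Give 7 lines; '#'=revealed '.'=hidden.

Click 1 (4,2) count=1: revealed 1 new [(4,2)] -> total=1
Click 2 (4,3) count=1: revealed 1 new [(4,3)] -> total=2
Click 3 (3,6) count=0: revealed 8 new [(2,5) (2,6) (3,5) (3,6) (4,5) (4,6) (5,5) (5,6)] -> total=10
Click 4 (3,4) count=2: revealed 1 new [(3,4)] -> total=11

Answer: .......
.......
.....##
....###
..##.##
.....##
.......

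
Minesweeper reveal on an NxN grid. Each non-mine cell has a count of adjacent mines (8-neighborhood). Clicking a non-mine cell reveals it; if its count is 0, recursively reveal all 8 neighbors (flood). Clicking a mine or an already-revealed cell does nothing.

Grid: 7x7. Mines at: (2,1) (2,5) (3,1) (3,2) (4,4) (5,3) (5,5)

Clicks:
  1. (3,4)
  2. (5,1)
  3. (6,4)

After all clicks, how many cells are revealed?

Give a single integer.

Click 1 (3,4) count=2: revealed 1 new [(3,4)] -> total=1
Click 2 (5,1) count=0: revealed 9 new [(4,0) (4,1) (4,2) (5,0) (5,1) (5,2) (6,0) (6,1) (6,2)] -> total=10
Click 3 (6,4) count=2: revealed 1 new [(6,4)] -> total=11

Answer: 11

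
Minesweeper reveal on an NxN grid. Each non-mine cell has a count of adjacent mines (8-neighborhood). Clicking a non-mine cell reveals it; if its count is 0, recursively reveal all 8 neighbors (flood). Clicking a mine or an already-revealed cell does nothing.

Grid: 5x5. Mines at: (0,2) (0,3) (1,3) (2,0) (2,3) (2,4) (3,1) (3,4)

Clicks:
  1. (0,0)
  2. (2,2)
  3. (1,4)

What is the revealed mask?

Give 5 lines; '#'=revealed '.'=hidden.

Answer: ##...
##..#
..#..
.....
.....

Derivation:
Click 1 (0,0) count=0: revealed 4 new [(0,0) (0,1) (1,0) (1,1)] -> total=4
Click 2 (2,2) count=3: revealed 1 new [(2,2)] -> total=5
Click 3 (1,4) count=4: revealed 1 new [(1,4)] -> total=6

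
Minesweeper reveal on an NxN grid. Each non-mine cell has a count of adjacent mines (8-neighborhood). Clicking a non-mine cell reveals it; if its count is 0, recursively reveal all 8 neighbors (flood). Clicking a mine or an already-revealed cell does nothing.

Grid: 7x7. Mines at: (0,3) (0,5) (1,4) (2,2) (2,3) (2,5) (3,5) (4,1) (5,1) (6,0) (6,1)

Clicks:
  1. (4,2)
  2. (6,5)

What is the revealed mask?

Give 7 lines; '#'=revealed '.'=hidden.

Click 1 (4,2) count=2: revealed 1 new [(4,2)] -> total=1
Click 2 (6,5) count=0: revealed 17 new [(3,2) (3,3) (3,4) (4,3) (4,4) (4,5) (4,6) (5,2) (5,3) (5,4) (5,5) (5,6) (6,2) (6,3) (6,4) (6,5) (6,6)] -> total=18

Answer: .......
.......
.......
..###..
..#####
..#####
..#####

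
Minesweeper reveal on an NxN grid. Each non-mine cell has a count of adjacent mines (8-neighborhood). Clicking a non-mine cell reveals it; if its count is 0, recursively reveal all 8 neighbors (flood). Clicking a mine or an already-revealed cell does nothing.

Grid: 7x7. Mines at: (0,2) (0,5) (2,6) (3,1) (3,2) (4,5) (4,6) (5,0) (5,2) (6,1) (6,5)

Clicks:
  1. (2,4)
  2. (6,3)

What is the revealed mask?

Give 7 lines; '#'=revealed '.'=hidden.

Click 1 (2,4) count=0: revealed 9 new [(1,3) (1,4) (1,5) (2,3) (2,4) (2,5) (3,3) (3,4) (3,5)] -> total=9
Click 2 (6,3) count=1: revealed 1 new [(6,3)] -> total=10

Answer: .......
...###.
...###.
...###.
.......
.......
...#...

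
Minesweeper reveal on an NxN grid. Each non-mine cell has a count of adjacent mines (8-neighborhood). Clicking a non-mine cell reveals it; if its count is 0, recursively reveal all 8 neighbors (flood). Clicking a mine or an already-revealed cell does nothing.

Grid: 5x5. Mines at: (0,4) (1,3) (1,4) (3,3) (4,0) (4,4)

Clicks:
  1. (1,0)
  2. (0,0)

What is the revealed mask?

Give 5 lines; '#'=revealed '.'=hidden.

Click 1 (1,0) count=0: revealed 12 new [(0,0) (0,1) (0,2) (1,0) (1,1) (1,2) (2,0) (2,1) (2,2) (3,0) (3,1) (3,2)] -> total=12
Click 2 (0,0) count=0: revealed 0 new [(none)] -> total=12

Answer: ###..
###..
###..
###..
.....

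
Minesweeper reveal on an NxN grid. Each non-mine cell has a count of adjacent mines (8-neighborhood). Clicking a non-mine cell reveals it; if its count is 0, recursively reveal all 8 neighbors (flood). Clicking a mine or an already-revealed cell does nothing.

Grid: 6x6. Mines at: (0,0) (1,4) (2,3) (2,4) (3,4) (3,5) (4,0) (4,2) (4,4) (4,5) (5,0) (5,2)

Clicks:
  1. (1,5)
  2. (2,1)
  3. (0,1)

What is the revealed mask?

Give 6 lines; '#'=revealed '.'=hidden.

Click 1 (1,5) count=2: revealed 1 new [(1,5)] -> total=1
Click 2 (2,1) count=0: revealed 9 new [(1,0) (1,1) (1,2) (2,0) (2,1) (2,2) (3,0) (3,1) (3,2)] -> total=10
Click 3 (0,1) count=1: revealed 1 new [(0,1)] -> total=11

Answer: .#....
###..#
###...
###...
......
......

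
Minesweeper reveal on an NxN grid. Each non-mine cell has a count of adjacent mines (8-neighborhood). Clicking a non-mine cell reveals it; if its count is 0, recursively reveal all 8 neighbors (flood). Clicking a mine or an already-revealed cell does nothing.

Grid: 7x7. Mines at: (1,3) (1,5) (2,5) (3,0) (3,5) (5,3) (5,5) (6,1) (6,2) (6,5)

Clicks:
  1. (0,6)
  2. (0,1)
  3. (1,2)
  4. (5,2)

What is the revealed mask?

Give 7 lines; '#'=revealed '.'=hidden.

Click 1 (0,6) count=1: revealed 1 new [(0,6)] -> total=1
Click 2 (0,1) count=0: revealed 9 new [(0,0) (0,1) (0,2) (1,0) (1,1) (1,2) (2,0) (2,1) (2,2)] -> total=10
Click 3 (1,2) count=1: revealed 0 new [(none)] -> total=10
Click 4 (5,2) count=3: revealed 1 new [(5,2)] -> total=11

Answer: ###...#
###....
###....
.......
.......
..#....
.......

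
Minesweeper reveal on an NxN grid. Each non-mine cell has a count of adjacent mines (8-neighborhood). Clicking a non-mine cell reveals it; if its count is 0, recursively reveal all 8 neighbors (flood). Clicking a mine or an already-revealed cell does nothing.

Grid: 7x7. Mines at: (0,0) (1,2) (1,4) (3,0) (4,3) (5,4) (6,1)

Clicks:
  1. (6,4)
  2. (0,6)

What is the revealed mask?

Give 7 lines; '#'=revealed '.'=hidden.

Answer: .....##
.....##
....###
....###
....###
.....##
....###

Derivation:
Click 1 (6,4) count=1: revealed 1 new [(6,4)] -> total=1
Click 2 (0,6) count=0: revealed 17 new [(0,5) (0,6) (1,5) (1,6) (2,4) (2,5) (2,6) (3,4) (3,5) (3,6) (4,4) (4,5) (4,6) (5,5) (5,6) (6,5) (6,6)] -> total=18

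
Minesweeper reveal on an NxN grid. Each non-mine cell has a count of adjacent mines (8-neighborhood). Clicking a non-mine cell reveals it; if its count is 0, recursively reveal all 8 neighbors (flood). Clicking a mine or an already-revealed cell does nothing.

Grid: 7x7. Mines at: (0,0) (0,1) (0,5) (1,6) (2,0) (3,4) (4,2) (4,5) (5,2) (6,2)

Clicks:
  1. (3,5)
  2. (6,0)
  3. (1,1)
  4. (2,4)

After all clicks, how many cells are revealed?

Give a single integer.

Answer: 11

Derivation:
Click 1 (3,5) count=2: revealed 1 new [(3,5)] -> total=1
Click 2 (6,0) count=0: revealed 8 new [(3,0) (3,1) (4,0) (4,1) (5,0) (5,1) (6,0) (6,1)] -> total=9
Click 3 (1,1) count=3: revealed 1 new [(1,1)] -> total=10
Click 4 (2,4) count=1: revealed 1 new [(2,4)] -> total=11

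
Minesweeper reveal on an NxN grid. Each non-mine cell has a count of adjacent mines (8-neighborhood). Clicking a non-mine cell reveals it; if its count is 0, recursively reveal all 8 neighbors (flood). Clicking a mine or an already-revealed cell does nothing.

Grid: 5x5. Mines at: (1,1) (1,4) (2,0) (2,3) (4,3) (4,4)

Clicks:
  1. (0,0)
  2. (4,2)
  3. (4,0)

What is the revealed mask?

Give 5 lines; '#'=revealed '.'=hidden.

Click 1 (0,0) count=1: revealed 1 new [(0,0)] -> total=1
Click 2 (4,2) count=1: revealed 1 new [(4,2)] -> total=2
Click 3 (4,0) count=0: revealed 5 new [(3,0) (3,1) (3,2) (4,0) (4,1)] -> total=7

Answer: #....
.....
.....
###..
###..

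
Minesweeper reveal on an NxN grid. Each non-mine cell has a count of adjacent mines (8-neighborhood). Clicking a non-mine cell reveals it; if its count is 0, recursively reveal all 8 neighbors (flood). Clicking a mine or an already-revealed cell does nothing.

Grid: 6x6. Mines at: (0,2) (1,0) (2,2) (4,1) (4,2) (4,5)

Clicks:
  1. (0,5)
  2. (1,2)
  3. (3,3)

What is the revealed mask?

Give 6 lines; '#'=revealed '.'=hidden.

Answer: ...###
..####
...###
...###
......
......

Derivation:
Click 1 (0,5) count=0: revealed 12 new [(0,3) (0,4) (0,5) (1,3) (1,4) (1,5) (2,3) (2,4) (2,5) (3,3) (3,4) (3,5)] -> total=12
Click 2 (1,2) count=2: revealed 1 new [(1,2)] -> total=13
Click 3 (3,3) count=2: revealed 0 new [(none)] -> total=13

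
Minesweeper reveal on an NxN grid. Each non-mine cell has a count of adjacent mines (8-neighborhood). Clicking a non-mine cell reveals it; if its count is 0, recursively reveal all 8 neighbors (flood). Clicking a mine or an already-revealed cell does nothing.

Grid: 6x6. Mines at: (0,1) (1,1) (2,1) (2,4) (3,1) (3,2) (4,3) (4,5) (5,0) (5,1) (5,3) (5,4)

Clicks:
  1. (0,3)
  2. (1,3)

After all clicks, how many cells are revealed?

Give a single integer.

Click 1 (0,3) count=0: revealed 8 new [(0,2) (0,3) (0,4) (0,5) (1,2) (1,3) (1,4) (1,5)] -> total=8
Click 2 (1,3) count=1: revealed 0 new [(none)] -> total=8

Answer: 8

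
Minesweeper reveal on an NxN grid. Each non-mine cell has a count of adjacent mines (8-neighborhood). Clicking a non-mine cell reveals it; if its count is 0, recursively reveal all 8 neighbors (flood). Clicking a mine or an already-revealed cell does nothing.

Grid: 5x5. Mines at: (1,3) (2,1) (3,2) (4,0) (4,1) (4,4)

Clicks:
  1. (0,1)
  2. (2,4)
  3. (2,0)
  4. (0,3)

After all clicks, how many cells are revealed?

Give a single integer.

Answer: 9

Derivation:
Click 1 (0,1) count=0: revealed 6 new [(0,0) (0,1) (0,2) (1,0) (1,1) (1,2)] -> total=6
Click 2 (2,4) count=1: revealed 1 new [(2,4)] -> total=7
Click 3 (2,0) count=1: revealed 1 new [(2,0)] -> total=8
Click 4 (0,3) count=1: revealed 1 new [(0,3)] -> total=9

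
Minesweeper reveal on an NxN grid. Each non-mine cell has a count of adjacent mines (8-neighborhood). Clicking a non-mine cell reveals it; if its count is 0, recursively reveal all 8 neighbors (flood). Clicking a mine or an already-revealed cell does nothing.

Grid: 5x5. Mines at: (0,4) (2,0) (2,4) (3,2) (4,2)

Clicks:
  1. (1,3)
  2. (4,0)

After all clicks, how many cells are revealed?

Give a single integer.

Answer: 5

Derivation:
Click 1 (1,3) count=2: revealed 1 new [(1,3)] -> total=1
Click 2 (4,0) count=0: revealed 4 new [(3,0) (3,1) (4,0) (4,1)] -> total=5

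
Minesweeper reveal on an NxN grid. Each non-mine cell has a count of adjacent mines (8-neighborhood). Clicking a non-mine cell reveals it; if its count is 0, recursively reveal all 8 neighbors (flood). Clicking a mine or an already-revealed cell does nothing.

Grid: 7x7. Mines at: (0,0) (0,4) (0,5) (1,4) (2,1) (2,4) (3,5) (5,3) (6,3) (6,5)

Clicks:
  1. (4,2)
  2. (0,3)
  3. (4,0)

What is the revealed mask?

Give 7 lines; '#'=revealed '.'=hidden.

Click 1 (4,2) count=1: revealed 1 new [(4,2)] -> total=1
Click 2 (0,3) count=2: revealed 1 new [(0,3)] -> total=2
Click 3 (4,0) count=0: revealed 11 new [(3,0) (3,1) (3,2) (4,0) (4,1) (5,0) (5,1) (5,2) (6,0) (6,1) (6,2)] -> total=13

Answer: ...#...
.......
.......
###....
###....
###....
###....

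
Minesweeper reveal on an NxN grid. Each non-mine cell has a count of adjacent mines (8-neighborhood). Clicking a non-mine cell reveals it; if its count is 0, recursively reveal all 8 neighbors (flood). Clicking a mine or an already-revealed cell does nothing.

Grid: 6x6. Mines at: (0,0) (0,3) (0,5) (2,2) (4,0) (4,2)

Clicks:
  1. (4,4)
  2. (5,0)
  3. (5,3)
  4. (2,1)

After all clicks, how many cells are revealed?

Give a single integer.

Answer: 17

Derivation:
Click 1 (4,4) count=0: revealed 15 new [(1,3) (1,4) (1,5) (2,3) (2,4) (2,5) (3,3) (3,4) (3,5) (4,3) (4,4) (4,5) (5,3) (5,4) (5,5)] -> total=15
Click 2 (5,0) count=1: revealed 1 new [(5,0)] -> total=16
Click 3 (5,3) count=1: revealed 0 new [(none)] -> total=16
Click 4 (2,1) count=1: revealed 1 new [(2,1)] -> total=17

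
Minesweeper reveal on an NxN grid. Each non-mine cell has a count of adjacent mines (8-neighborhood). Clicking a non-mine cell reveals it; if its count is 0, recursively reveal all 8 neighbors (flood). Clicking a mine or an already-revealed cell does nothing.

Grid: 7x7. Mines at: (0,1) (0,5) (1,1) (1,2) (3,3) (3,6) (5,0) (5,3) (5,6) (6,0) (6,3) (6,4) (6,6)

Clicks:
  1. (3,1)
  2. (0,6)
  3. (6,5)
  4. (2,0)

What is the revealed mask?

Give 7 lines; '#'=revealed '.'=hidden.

Click 1 (3,1) count=0: revealed 9 new [(2,0) (2,1) (2,2) (3,0) (3,1) (3,2) (4,0) (4,1) (4,2)] -> total=9
Click 2 (0,6) count=1: revealed 1 new [(0,6)] -> total=10
Click 3 (6,5) count=3: revealed 1 new [(6,5)] -> total=11
Click 4 (2,0) count=1: revealed 0 new [(none)] -> total=11

Answer: ......#
.......
###....
###....
###....
.......
.....#.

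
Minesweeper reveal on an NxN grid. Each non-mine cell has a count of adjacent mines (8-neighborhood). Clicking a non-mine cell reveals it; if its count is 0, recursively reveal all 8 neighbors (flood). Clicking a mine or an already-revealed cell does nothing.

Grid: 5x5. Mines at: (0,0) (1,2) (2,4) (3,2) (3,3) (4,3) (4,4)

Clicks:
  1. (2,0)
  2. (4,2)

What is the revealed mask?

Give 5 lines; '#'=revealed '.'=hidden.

Click 1 (2,0) count=0: revealed 8 new [(1,0) (1,1) (2,0) (2,1) (3,0) (3,1) (4,0) (4,1)] -> total=8
Click 2 (4,2) count=3: revealed 1 new [(4,2)] -> total=9

Answer: .....
##...
##...
##...
###..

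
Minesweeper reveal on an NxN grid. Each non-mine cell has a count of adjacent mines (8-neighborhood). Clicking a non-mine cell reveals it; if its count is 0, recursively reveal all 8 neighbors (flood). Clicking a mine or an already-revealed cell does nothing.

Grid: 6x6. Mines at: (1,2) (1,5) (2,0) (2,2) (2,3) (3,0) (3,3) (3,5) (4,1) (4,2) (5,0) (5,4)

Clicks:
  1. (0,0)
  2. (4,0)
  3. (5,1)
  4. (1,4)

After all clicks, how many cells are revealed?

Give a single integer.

Click 1 (0,0) count=0: revealed 4 new [(0,0) (0,1) (1,0) (1,1)] -> total=4
Click 2 (4,0) count=3: revealed 1 new [(4,0)] -> total=5
Click 3 (5,1) count=3: revealed 1 new [(5,1)] -> total=6
Click 4 (1,4) count=2: revealed 1 new [(1,4)] -> total=7

Answer: 7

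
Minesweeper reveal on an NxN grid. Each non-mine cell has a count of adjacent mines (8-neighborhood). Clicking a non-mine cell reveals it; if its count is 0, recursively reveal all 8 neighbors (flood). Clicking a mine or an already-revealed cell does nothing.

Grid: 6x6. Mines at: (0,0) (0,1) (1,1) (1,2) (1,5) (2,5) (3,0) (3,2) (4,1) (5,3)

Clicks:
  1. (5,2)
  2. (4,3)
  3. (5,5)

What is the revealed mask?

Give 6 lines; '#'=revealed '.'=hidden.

Answer: ......
......
......
....##
...###
..#.##

Derivation:
Click 1 (5,2) count=2: revealed 1 new [(5,2)] -> total=1
Click 2 (4,3) count=2: revealed 1 new [(4,3)] -> total=2
Click 3 (5,5) count=0: revealed 6 new [(3,4) (3,5) (4,4) (4,5) (5,4) (5,5)] -> total=8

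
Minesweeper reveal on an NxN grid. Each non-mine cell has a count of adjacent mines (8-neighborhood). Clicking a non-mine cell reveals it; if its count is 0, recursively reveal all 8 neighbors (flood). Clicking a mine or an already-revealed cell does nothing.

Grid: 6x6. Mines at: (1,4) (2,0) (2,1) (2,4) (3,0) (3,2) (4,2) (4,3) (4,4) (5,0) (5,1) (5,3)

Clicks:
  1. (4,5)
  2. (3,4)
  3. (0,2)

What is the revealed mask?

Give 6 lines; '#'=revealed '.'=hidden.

Answer: ####..
####..
......
....#.
.....#
......

Derivation:
Click 1 (4,5) count=1: revealed 1 new [(4,5)] -> total=1
Click 2 (3,4) count=3: revealed 1 new [(3,4)] -> total=2
Click 3 (0,2) count=0: revealed 8 new [(0,0) (0,1) (0,2) (0,3) (1,0) (1,1) (1,2) (1,3)] -> total=10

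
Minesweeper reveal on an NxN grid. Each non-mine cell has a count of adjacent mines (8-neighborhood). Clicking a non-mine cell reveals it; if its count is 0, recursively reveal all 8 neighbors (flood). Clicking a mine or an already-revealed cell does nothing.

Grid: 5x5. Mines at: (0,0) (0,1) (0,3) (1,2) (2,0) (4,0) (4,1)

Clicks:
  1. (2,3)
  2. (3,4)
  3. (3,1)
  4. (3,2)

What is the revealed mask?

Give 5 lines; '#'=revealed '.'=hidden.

Answer: .....
...##
..###
.####
..###

Derivation:
Click 1 (2,3) count=1: revealed 1 new [(2,3)] -> total=1
Click 2 (3,4) count=0: revealed 10 new [(1,3) (1,4) (2,2) (2,4) (3,2) (3,3) (3,4) (4,2) (4,3) (4,4)] -> total=11
Click 3 (3,1) count=3: revealed 1 new [(3,1)] -> total=12
Click 4 (3,2) count=1: revealed 0 new [(none)] -> total=12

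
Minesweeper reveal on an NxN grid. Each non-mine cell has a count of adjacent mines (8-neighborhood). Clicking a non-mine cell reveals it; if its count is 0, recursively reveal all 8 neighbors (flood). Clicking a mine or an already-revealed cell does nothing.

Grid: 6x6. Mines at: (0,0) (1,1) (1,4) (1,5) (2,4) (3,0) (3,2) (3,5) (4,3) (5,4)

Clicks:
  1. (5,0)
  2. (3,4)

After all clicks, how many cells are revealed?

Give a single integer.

Answer: 7

Derivation:
Click 1 (5,0) count=0: revealed 6 new [(4,0) (4,1) (4,2) (5,0) (5,1) (5,2)] -> total=6
Click 2 (3,4) count=3: revealed 1 new [(3,4)] -> total=7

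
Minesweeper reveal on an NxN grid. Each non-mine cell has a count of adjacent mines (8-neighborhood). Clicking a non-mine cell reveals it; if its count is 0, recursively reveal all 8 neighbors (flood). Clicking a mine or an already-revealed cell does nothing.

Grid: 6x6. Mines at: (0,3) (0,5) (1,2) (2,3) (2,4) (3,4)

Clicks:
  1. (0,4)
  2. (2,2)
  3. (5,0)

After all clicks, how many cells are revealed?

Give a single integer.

Click 1 (0,4) count=2: revealed 1 new [(0,4)] -> total=1
Click 2 (2,2) count=2: revealed 1 new [(2,2)] -> total=2
Click 3 (5,0) count=0: revealed 22 new [(0,0) (0,1) (1,0) (1,1) (2,0) (2,1) (3,0) (3,1) (3,2) (3,3) (4,0) (4,1) (4,2) (4,3) (4,4) (4,5) (5,0) (5,1) (5,2) (5,3) (5,4) (5,5)] -> total=24

Answer: 24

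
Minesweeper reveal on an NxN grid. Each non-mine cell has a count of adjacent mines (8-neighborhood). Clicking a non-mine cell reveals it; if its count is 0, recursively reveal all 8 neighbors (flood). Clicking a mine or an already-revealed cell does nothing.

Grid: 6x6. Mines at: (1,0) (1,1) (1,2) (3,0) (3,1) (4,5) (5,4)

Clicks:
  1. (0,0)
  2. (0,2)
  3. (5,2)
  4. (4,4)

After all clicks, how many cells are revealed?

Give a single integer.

Answer: 11

Derivation:
Click 1 (0,0) count=2: revealed 1 new [(0,0)] -> total=1
Click 2 (0,2) count=2: revealed 1 new [(0,2)] -> total=2
Click 3 (5,2) count=0: revealed 8 new [(4,0) (4,1) (4,2) (4,3) (5,0) (5,1) (5,2) (5,3)] -> total=10
Click 4 (4,4) count=2: revealed 1 new [(4,4)] -> total=11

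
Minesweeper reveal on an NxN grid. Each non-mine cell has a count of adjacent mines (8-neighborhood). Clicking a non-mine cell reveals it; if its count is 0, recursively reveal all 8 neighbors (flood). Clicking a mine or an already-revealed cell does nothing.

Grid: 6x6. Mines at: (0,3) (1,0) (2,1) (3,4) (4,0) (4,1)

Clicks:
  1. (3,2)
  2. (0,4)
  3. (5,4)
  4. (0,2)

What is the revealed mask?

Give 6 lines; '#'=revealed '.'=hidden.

Click 1 (3,2) count=2: revealed 1 new [(3,2)] -> total=1
Click 2 (0,4) count=1: revealed 1 new [(0,4)] -> total=2
Click 3 (5,4) count=0: revealed 8 new [(4,2) (4,3) (4,4) (4,5) (5,2) (5,3) (5,4) (5,5)] -> total=10
Click 4 (0,2) count=1: revealed 1 new [(0,2)] -> total=11

Answer: ..#.#.
......
......
..#...
..####
..####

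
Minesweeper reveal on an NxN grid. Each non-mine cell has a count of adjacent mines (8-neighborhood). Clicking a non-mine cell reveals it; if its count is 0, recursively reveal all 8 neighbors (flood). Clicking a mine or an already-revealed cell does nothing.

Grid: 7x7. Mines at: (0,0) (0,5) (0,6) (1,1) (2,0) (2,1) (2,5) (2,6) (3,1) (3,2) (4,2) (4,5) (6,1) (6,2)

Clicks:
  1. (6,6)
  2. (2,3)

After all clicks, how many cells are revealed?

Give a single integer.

Answer: 9

Derivation:
Click 1 (6,6) count=0: revealed 8 new [(5,3) (5,4) (5,5) (5,6) (6,3) (6,4) (6,5) (6,6)] -> total=8
Click 2 (2,3) count=1: revealed 1 new [(2,3)] -> total=9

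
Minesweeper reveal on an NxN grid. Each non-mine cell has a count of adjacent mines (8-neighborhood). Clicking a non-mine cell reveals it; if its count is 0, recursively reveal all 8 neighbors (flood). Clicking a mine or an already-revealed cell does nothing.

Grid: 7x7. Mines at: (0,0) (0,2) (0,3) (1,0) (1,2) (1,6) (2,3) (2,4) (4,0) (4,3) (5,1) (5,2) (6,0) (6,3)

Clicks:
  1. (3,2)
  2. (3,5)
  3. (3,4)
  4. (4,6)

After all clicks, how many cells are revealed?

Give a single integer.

Answer: 15

Derivation:
Click 1 (3,2) count=2: revealed 1 new [(3,2)] -> total=1
Click 2 (3,5) count=1: revealed 1 new [(3,5)] -> total=2
Click 3 (3,4) count=3: revealed 1 new [(3,4)] -> total=3
Click 4 (4,6) count=0: revealed 12 new [(2,5) (2,6) (3,6) (4,4) (4,5) (4,6) (5,4) (5,5) (5,6) (6,4) (6,5) (6,6)] -> total=15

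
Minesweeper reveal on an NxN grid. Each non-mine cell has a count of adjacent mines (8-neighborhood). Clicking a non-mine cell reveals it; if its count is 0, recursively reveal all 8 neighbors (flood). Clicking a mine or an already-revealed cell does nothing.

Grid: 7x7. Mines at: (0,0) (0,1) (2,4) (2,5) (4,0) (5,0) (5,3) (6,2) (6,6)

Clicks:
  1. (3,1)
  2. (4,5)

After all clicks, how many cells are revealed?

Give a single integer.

Answer: 10

Derivation:
Click 1 (3,1) count=1: revealed 1 new [(3,1)] -> total=1
Click 2 (4,5) count=0: revealed 9 new [(3,4) (3,5) (3,6) (4,4) (4,5) (4,6) (5,4) (5,5) (5,6)] -> total=10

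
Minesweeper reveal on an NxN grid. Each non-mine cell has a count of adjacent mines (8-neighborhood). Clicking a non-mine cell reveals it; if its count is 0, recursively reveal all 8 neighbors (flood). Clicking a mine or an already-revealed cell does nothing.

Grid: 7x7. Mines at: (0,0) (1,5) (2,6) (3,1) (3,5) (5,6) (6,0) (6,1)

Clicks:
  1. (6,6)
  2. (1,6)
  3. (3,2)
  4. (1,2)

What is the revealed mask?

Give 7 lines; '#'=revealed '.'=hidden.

Click 1 (6,6) count=1: revealed 1 new [(6,6)] -> total=1
Click 2 (1,6) count=2: revealed 1 new [(1,6)] -> total=2
Click 3 (3,2) count=1: revealed 1 new [(3,2)] -> total=3
Click 4 (1,2) count=0: revealed 26 new [(0,1) (0,2) (0,3) (0,4) (1,1) (1,2) (1,3) (1,4) (2,1) (2,2) (2,3) (2,4) (3,3) (3,4) (4,2) (4,3) (4,4) (4,5) (5,2) (5,3) (5,4) (5,5) (6,2) (6,3) (6,4) (6,5)] -> total=29

Answer: .####..
.####.#
.####..
..###..
..####.
..####.
..#####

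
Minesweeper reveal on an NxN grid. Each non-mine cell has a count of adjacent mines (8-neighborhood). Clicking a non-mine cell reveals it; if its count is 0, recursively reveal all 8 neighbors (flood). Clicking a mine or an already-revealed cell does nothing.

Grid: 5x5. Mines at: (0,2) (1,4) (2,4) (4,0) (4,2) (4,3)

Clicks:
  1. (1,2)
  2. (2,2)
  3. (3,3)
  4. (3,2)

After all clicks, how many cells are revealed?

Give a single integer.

Click 1 (1,2) count=1: revealed 1 new [(1,2)] -> total=1
Click 2 (2,2) count=0: revealed 13 new [(0,0) (0,1) (1,0) (1,1) (1,3) (2,0) (2,1) (2,2) (2,3) (3,0) (3,1) (3,2) (3,3)] -> total=14
Click 3 (3,3) count=3: revealed 0 new [(none)] -> total=14
Click 4 (3,2) count=2: revealed 0 new [(none)] -> total=14

Answer: 14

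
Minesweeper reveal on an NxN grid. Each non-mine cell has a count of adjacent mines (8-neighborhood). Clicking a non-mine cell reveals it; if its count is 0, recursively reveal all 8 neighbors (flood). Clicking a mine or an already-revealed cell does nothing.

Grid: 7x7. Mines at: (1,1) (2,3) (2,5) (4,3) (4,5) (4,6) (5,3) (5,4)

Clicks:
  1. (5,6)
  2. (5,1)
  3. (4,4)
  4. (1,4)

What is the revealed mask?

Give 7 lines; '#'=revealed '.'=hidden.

Answer: .......
....#..
###....
###....
###.#..
###...#
###....

Derivation:
Click 1 (5,6) count=2: revealed 1 new [(5,6)] -> total=1
Click 2 (5,1) count=0: revealed 15 new [(2,0) (2,1) (2,2) (3,0) (3,1) (3,2) (4,0) (4,1) (4,2) (5,0) (5,1) (5,2) (6,0) (6,1) (6,2)] -> total=16
Click 3 (4,4) count=4: revealed 1 new [(4,4)] -> total=17
Click 4 (1,4) count=2: revealed 1 new [(1,4)] -> total=18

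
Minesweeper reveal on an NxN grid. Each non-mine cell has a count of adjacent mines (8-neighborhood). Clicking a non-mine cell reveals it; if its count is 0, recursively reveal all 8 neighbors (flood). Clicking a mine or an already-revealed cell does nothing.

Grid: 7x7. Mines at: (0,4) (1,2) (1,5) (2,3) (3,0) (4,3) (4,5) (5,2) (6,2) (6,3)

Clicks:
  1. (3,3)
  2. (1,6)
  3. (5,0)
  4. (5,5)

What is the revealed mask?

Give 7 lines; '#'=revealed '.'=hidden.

Answer: .......
......#
.......
...#...
##.....
##...#.
##.....

Derivation:
Click 1 (3,3) count=2: revealed 1 new [(3,3)] -> total=1
Click 2 (1,6) count=1: revealed 1 new [(1,6)] -> total=2
Click 3 (5,0) count=0: revealed 6 new [(4,0) (4,1) (5,0) (5,1) (6,0) (6,1)] -> total=8
Click 4 (5,5) count=1: revealed 1 new [(5,5)] -> total=9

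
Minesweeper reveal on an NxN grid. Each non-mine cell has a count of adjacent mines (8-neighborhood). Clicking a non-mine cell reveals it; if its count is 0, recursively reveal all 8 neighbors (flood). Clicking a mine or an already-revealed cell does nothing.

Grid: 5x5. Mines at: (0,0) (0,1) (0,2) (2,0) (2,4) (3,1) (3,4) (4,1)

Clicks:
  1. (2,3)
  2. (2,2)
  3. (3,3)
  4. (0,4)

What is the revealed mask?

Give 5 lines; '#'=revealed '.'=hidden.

Click 1 (2,3) count=2: revealed 1 new [(2,3)] -> total=1
Click 2 (2,2) count=1: revealed 1 new [(2,2)] -> total=2
Click 3 (3,3) count=2: revealed 1 new [(3,3)] -> total=3
Click 4 (0,4) count=0: revealed 4 new [(0,3) (0,4) (1,3) (1,4)] -> total=7

Answer: ...##
...##
..##.
...#.
.....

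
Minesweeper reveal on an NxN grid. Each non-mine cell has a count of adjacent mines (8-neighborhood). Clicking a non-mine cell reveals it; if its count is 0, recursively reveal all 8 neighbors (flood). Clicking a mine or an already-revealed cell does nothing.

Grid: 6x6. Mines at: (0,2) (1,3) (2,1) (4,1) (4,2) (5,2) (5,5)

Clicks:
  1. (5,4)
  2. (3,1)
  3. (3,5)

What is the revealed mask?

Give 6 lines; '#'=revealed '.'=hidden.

Answer: ....##
....##
...###
.#.###
...###
....#.

Derivation:
Click 1 (5,4) count=1: revealed 1 new [(5,4)] -> total=1
Click 2 (3,1) count=3: revealed 1 new [(3,1)] -> total=2
Click 3 (3,5) count=0: revealed 13 new [(0,4) (0,5) (1,4) (1,5) (2,3) (2,4) (2,5) (3,3) (3,4) (3,5) (4,3) (4,4) (4,5)] -> total=15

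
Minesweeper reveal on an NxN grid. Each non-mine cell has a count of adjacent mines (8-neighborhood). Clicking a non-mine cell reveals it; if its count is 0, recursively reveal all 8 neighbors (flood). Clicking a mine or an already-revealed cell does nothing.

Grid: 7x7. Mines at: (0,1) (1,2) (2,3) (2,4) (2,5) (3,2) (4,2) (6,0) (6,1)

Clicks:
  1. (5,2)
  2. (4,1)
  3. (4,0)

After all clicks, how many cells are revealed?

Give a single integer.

Answer: 11

Derivation:
Click 1 (5,2) count=2: revealed 1 new [(5,2)] -> total=1
Click 2 (4,1) count=2: revealed 1 new [(4,1)] -> total=2
Click 3 (4,0) count=0: revealed 9 new [(1,0) (1,1) (2,0) (2,1) (3,0) (3,1) (4,0) (5,0) (5,1)] -> total=11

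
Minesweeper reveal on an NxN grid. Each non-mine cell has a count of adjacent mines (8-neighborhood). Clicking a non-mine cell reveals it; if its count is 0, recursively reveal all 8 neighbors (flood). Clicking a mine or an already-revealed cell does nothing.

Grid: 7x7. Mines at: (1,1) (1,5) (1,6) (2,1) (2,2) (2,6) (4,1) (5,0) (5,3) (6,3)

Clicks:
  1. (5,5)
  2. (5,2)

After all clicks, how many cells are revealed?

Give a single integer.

Answer: 18

Derivation:
Click 1 (5,5) count=0: revealed 17 new [(2,3) (2,4) (2,5) (3,3) (3,4) (3,5) (3,6) (4,3) (4,4) (4,5) (4,6) (5,4) (5,5) (5,6) (6,4) (6,5) (6,6)] -> total=17
Click 2 (5,2) count=3: revealed 1 new [(5,2)] -> total=18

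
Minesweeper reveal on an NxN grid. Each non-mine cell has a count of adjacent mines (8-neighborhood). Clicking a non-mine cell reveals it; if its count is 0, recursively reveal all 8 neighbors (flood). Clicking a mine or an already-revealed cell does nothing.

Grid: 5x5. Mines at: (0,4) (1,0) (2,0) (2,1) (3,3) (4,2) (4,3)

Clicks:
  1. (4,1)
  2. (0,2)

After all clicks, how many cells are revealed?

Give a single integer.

Answer: 7

Derivation:
Click 1 (4,1) count=1: revealed 1 new [(4,1)] -> total=1
Click 2 (0,2) count=0: revealed 6 new [(0,1) (0,2) (0,3) (1,1) (1,2) (1,3)] -> total=7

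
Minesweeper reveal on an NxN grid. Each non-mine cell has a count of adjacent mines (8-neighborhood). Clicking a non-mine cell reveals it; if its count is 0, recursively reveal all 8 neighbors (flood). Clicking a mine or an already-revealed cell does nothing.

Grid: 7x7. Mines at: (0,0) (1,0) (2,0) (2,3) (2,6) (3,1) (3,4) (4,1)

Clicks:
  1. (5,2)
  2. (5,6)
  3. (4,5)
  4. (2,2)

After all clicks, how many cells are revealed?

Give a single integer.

Answer: 22

Derivation:
Click 1 (5,2) count=1: revealed 1 new [(5,2)] -> total=1
Click 2 (5,6) count=0: revealed 20 new [(3,5) (3,6) (4,2) (4,3) (4,4) (4,5) (4,6) (5,0) (5,1) (5,3) (5,4) (5,5) (5,6) (6,0) (6,1) (6,2) (6,3) (6,4) (6,5) (6,6)] -> total=21
Click 3 (4,5) count=1: revealed 0 new [(none)] -> total=21
Click 4 (2,2) count=2: revealed 1 new [(2,2)] -> total=22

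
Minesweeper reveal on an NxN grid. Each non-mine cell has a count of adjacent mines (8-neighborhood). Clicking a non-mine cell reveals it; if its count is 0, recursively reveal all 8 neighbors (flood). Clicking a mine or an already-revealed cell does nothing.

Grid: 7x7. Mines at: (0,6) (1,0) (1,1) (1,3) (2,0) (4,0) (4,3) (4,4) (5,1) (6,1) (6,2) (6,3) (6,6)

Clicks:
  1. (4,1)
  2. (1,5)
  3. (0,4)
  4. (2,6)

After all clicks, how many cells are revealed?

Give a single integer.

Answer: 15

Derivation:
Click 1 (4,1) count=2: revealed 1 new [(4,1)] -> total=1
Click 2 (1,5) count=1: revealed 1 new [(1,5)] -> total=2
Click 3 (0,4) count=1: revealed 1 new [(0,4)] -> total=3
Click 4 (2,6) count=0: revealed 12 new [(1,4) (1,6) (2,4) (2,5) (2,6) (3,4) (3,5) (3,6) (4,5) (4,6) (5,5) (5,6)] -> total=15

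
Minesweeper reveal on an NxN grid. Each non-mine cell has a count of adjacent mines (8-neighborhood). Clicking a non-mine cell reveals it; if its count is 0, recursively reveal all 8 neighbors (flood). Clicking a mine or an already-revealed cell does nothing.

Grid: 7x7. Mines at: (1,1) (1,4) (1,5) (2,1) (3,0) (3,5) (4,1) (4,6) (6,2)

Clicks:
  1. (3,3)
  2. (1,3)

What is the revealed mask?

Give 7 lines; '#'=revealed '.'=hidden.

Click 1 (3,3) count=0: revealed 19 new [(2,2) (2,3) (2,4) (3,2) (3,3) (3,4) (4,2) (4,3) (4,4) (4,5) (5,2) (5,3) (5,4) (5,5) (5,6) (6,3) (6,4) (6,5) (6,6)] -> total=19
Click 2 (1,3) count=1: revealed 1 new [(1,3)] -> total=20

Answer: .......
...#...
..###..
..###..
..####.
..#####
...####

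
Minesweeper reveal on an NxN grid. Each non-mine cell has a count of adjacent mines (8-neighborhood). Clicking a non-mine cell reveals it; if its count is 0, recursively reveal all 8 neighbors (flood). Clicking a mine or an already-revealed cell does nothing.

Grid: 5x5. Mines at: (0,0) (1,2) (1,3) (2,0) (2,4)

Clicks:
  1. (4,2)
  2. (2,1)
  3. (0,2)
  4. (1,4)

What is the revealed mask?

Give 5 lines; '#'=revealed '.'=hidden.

Answer: ..#..
....#
.###.
#####
#####

Derivation:
Click 1 (4,2) count=0: revealed 13 new [(2,1) (2,2) (2,3) (3,0) (3,1) (3,2) (3,3) (3,4) (4,0) (4,1) (4,2) (4,3) (4,4)] -> total=13
Click 2 (2,1) count=2: revealed 0 new [(none)] -> total=13
Click 3 (0,2) count=2: revealed 1 new [(0,2)] -> total=14
Click 4 (1,4) count=2: revealed 1 new [(1,4)] -> total=15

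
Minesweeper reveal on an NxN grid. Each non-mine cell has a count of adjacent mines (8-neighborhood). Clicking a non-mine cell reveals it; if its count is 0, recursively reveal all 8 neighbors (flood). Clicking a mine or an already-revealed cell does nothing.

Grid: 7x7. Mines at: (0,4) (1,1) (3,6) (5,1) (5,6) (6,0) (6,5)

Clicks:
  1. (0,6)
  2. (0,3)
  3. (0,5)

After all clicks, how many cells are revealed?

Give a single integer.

Click 1 (0,6) count=0: revealed 6 new [(0,5) (0,6) (1,5) (1,6) (2,5) (2,6)] -> total=6
Click 2 (0,3) count=1: revealed 1 new [(0,3)] -> total=7
Click 3 (0,5) count=1: revealed 0 new [(none)] -> total=7

Answer: 7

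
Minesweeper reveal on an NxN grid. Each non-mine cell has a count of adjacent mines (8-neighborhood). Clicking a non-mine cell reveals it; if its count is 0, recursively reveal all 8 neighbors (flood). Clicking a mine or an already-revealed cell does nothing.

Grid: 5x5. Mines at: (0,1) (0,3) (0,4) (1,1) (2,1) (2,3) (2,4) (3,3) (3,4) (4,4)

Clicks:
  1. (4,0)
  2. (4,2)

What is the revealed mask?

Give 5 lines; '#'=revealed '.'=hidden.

Answer: .....
.....
.....
###..
###..

Derivation:
Click 1 (4,0) count=0: revealed 6 new [(3,0) (3,1) (3,2) (4,0) (4,1) (4,2)] -> total=6
Click 2 (4,2) count=1: revealed 0 new [(none)] -> total=6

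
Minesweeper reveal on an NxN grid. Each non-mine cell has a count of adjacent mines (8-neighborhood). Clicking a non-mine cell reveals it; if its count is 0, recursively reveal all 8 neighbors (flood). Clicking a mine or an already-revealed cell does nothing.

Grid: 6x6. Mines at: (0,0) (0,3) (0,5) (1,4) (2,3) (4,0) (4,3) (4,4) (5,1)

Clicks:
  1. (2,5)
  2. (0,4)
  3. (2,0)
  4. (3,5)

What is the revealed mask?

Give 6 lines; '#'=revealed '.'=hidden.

Answer: ....#.
###...
###..#
###..#
......
......

Derivation:
Click 1 (2,5) count=1: revealed 1 new [(2,5)] -> total=1
Click 2 (0,4) count=3: revealed 1 new [(0,4)] -> total=2
Click 3 (2,0) count=0: revealed 9 new [(1,0) (1,1) (1,2) (2,0) (2,1) (2,2) (3,0) (3,1) (3,2)] -> total=11
Click 4 (3,5) count=1: revealed 1 new [(3,5)] -> total=12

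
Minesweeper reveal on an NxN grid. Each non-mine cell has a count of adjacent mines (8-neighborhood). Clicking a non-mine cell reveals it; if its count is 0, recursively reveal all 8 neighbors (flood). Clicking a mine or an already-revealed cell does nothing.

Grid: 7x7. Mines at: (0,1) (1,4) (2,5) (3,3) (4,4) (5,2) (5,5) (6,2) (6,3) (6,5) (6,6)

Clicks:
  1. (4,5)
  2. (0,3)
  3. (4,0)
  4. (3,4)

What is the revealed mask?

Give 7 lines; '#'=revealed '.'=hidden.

Answer: ...#...
###....
###....
###.#..
###..#.
##.....
##.....

Derivation:
Click 1 (4,5) count=2: revealed 1 new [(4,5)] -> total=1
Click 2 (0,3) count=1: revealed 1 new [(0,3)] -> total=2
Click 3 (4,0) count=0: revealed 16 new [(1,0) (1,1) (1,2) (2,0) (2,1) (2,2) (3,0) (3,1) (3,2) (4,0) (4,1) (4,2) (5,0) (5,1) (6,0) (6,1)] -> total=18
Click 4 (3,4) count=3: revealed 1 new [(3,4)] -> total=19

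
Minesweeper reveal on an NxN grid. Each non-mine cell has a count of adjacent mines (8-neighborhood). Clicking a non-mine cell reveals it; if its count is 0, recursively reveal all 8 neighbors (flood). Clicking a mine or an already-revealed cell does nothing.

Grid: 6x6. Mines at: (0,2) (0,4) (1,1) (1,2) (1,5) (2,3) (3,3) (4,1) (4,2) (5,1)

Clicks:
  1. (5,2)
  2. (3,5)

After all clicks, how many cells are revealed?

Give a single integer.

Answer: 11

Derivation:
Click 1 (5,2) count=3: revealed 1 new [(5,2)] -> total=1
Click 2 (3,5) count=0: revealed 10 new [(2,4) (2,5) (3,4) (3,5) (4,3) (4,4) (4,5) (5,3) (5,4) (5,5)] -> total=11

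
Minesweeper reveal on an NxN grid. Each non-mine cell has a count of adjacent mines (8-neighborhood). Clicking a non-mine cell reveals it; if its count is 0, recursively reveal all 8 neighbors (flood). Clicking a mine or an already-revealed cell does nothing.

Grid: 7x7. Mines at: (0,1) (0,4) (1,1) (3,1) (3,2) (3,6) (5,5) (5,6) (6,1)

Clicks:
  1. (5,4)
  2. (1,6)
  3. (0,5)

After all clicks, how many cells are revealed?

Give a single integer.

Answer: 7

Derivation:
Click 1 (5,4) count=1: revealed 1 new [(5,4)] -> total=1
Click 2 (1,6) count=0: revealed 6 new [(0,5) (0,6) (1,5) (1,6) (2,5) (2,6)] -> total=7
Click 3 (0,5) count=1: revealed 0 new [(none)] -> total=7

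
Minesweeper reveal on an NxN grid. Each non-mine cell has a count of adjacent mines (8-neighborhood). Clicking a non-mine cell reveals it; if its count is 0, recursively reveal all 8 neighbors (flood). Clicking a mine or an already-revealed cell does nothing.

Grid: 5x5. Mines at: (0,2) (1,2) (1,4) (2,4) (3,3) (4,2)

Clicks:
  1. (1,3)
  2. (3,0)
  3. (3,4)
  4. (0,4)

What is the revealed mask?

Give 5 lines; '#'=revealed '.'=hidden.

Click 1 (1,3) count=4: revealed 1 new [(1,3)] -> total=1
Click 2 (3,0) count=0: revealed 10 new [(0,0) (0,1) (1,0) (1,1) (2,0) (2,1) (3,0) (3,1) (4,0) (4,1)] -> total=11
Click 3 (3,4) count=2: revealed 1 new [(3,4)] -> total=12
Click 4 (0,4) count=1: revealed 1 new [(0,4)] -> total=13

Answer: ##..#
##.#.
##...
##..#
##...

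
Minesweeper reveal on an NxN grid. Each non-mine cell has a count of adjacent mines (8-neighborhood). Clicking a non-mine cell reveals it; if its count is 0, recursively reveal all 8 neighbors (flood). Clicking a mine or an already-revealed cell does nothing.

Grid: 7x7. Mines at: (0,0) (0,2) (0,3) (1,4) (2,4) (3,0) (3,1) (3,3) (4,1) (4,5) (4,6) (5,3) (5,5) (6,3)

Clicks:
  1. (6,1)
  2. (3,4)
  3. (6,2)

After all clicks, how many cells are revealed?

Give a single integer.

Answer: 7

Derivation:
Click 1 (6,1) count=0: revealed 6 new [(5,0) (5,1) (5,2) (6,0) (6,1) (6,2)] -> total=6
Click 2 (3,4) count=3: revealed 1 new [(3,4)] -> total=7
Click 3 (6,2) count=2: revealed 0 new [(none)] -> total=7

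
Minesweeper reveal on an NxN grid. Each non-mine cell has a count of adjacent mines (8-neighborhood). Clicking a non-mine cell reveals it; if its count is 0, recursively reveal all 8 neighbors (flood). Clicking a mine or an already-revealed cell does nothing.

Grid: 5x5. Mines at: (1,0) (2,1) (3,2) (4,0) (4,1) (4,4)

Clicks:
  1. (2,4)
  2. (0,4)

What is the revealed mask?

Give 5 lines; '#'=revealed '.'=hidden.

Click 1 (2,4) count=0: revealed 13 new [(0,1) (0,2) (0,3) (0,4) (1,1) (1,2) (1,3) (1,4) (2,2) (2,3) (2,4) (3,3) (3,4)] -> total=13
Click 2 (0,4) count=0: revealed 0 new [(none)] -> total=13

Answer: .####
.####
..###
...##
.....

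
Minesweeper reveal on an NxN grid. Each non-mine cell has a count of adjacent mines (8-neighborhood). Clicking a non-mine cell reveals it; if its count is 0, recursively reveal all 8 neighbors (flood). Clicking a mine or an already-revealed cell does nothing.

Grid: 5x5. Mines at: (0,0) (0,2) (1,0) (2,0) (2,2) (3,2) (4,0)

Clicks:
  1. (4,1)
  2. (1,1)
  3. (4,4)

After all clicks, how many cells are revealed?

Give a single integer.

Answer: 12

Derivation:
Click 1 (4,1) count=2: revealed 1 new [(4,1)] -> total=1
Click 2 (1,1) count=5: revealed 1 new [(1,1)] -> total=2
Click 3 (4,4) count=0: revealed 10 new [(0,3) (0,4) (1,3) (1,4) (2,3) (2,4) (3,3) (3,4) (4,3) (4,4)] -> total=12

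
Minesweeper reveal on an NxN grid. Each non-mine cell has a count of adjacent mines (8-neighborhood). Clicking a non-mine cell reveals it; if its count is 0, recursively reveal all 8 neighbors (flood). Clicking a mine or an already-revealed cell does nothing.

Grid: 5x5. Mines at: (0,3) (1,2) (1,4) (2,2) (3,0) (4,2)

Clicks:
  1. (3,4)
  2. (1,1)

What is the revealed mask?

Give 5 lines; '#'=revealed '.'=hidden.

Click 1 (3,4) count=0: revealed 6 new [(2,3) (2,4) (3,3) (3,4) (4,3) (4,4)] -> total=6
Click 2 (1,1) count=2: revealed 1 new [(1,1)] -> total=7

Answer: .....
.#...
...##
...##
...##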